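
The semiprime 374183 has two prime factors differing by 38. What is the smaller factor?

593

Since p = q + 38, we have 374183 = q(q + 38), so q² + 38q − 374183 = 0.
Discriminant: 38² + 4·374183 = 1444 + 1496732 = 1498176; √1498176 = 1224.
q = (−38 + 1224)/2 = 593, and p = q + 38 = 631.
Check: 593 · 631 = 374183.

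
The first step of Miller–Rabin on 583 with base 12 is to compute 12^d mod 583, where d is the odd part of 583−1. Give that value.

583 − 1 = 582 = 2^1 · 291, so d = 291.
12^1 ≡ 12 (mod 583)
12^2 ≡ 12^2 = 144 ≡ 144 (mod 583)
12^4 ≡ 144^2 = 20736 ≡ 331 (mod 583)
12^8 ≡ 331^2 = 109561 ≡ 540 (mod 583)
12^16 ≡ 540^2 = 291600 ≡ 100 (mod 583)
12^32 ≡ 100^2 = 10000 ≡ 89 (mod 583)
12^64 ≡ 89^2 = 7921 ≡ 342 (mod 583)
12^128 ≡ 342^2 = 116964 ≡ 364 (mod 583)
12^256 ≡ 364^2 = 132496 ≡ 155 (mod 583)
291 = 256 + 32 + 2 + 1 in binary powers of 2.
So 12^291 ≡ 155 · 89 · 144 · 12 ≡ 56 (mod 583).
Squaring chain: 56; never reaches −1, so base 12 is a Miller–Rabin witness that 583 is composite.

56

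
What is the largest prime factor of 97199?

97199 = 37 · 2627
2627 = 37 · 71
71 is prime.
So 97199 = 37^2 · 71; the largest prime factor is 71.

71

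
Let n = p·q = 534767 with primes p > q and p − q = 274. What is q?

607

Since p = q + 274, we have 534767 = q(q + 274), so q² + 274q − 534767 = 0.
Discriminant: 274² + 4·534767 = 75076 + 2139068 = 2214144; √2214144 = 1488.
q = (−274 + 1488)/2 = 607, and p = q + 274 = 881.
Check: 607 · 881 = 534767.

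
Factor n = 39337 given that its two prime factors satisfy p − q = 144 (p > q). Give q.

139

Since p = q + 144, we have 39337 = q(q + 144), so q² + 144q − 39337 = 0.
Discriminant: 144² + 4·39337 = 20736 + 157348 = 178084; √178084 = 422.
q = (−144 + 422)/2 = 139, and p = q + 144 = 283.
Check: 139 · 283 = 39337.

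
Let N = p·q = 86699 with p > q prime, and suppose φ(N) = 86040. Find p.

φ(n) = (p−1)(q−1) = n − (p+q) + 1, so p + q = 86699 − 86040 + 1 = 660.
p and q are the roots of t² − 660t + 86699 = 0.
Discriminant: 660² − 4·86699 = 435600 − 346796 = 88804; √88804 = 298.
q = (660 − 298)/2 = 181, p = (660 + 298)/2 = 479.
Check: 181 · 479 = 86699.

479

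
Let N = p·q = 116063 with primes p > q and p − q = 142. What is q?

277

Since p = q + 142, we have 116063 = q(q + 142), so q² + 142q − 116063 = 0.
Discriminant: 142² + 4·116063 = 20164 + 464252 = 484416; √484416 = 696.
q = (−142 + 696)/2 = 277, and p = q + 142 = 419.
Check: 277 · 419 = 116063.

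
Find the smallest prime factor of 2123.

2123 is odd.
Digit sum 8, not divisible by 3.
Ends in 3: not divisible by 5.
7: 2123 = 7·303 + 2
11: 2123 = 11·193

11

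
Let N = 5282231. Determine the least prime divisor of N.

5282231 is odd.
Digit sum 23, not divisible by 3.
Ends in 1: not divisible by 5.
7: 5282231 = 7·754604 + 3
11: 5282231 = 11·480202 + 9
13: 5282231 = 13·406325 + 6
17: 5282231 = 17·310719 + 8
19: 5282231 = 19·278012 + 3
23: 5282231 = 23·229662 + 5
29: 5282231 = 29·182145 + 26
31: 5282231 = 31·170394 + 17
37: 5282231 = 37·142763

37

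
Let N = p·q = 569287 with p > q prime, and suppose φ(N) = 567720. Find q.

φ(n) = (p−1)(q−1) = n − (p+q) + 1, so p + q = 569287 − 567720 + 1 = 1568.
p and q are the roots of t² − 1568t + 569287 = 0.
Discriminant: 1568² − 4·569287 = 2458624 − 2277148 = 181476; √181476 = 426.
q = (1568 − 426)/2 = 571, p = (1568 + 426)/2 = 997.
Check: 571 · 997 = 569287.

571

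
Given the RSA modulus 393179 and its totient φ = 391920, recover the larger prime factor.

691

φ(n) = (p−1)(q−1) = n − (p+q) + 1, so p + q = 393179 − 391920 + 1 = 1260.
p and q are the roots of t² − 1260t + 393179 = 0.
Discriminant: 1260² − 4·393179 = 1587600 − 1572716 = 14884; √14884 = 122.
q = (1260 − 122)/2 = 569, p = (1260 + 122)/2 = 691.
Check: 569 · 691 = 393179.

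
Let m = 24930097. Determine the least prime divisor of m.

24930097 is odd.
Digit sum 34, not divisible by 3.
Ends in 7: not divisible by 5.
7: 24930097 = 7·3561442 + 3
11: 24930097 = 11·2266372 + 5
13: 24930097 = 13·1917699 + 10
17: 24930097 = 17·1466476 + 5
19: 24930097 = 19·1312110 + 7
23: 24930097 = 23·1083917 + 6
29: 24930097 = 29·859658 + 15
31: 24930097 = 31·804196 + 21
37: 24930097 = 37·673786 + 15
41: 24930097 = 41·608051 + 6
43: 24930097 = 43·579769 + 30
47: 24930097 = 47·530427 + 28
53: 24930097 = 53·470379 + 10
59: 24930097 = 59·422544 + 1
61: 24930097 = 61·408690 + 7
67: 24930097 = 67·372091

67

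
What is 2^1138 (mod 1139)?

2^1 ≡ 2 (mod 1139)
2^2 ≡ 2^2 = 4 ≡ 4 (mod 1139)
2^4 ≡ 4^2 = 16 ≡ 16 (mod 1139)
2^8 ≡ 16^2 = 256 ≡ 256 (mod 1139)
2^16 ≡ 256^2 = 65536 ≡ 613 (mod 1139)
2^32 ≡ 613^2 = 375769 ≡ 1038 (mod 1139)
2^64 ≡ 1038^2 = 1077444 ≡ 1089 (mod 1139)
2^128 ≡ 1089^2 = 1185921 ≡ 222 (mod 1139)
2^256 ≡ 222^2 = 49284 ≡ 307 (mod 1139)
2^512 ≡ 307^2 = 94249 ≡ 851 (mod 1139)
2^1024 ≡ 851^2 = 724201 ≡ 936 (mod 1139)
1138 = 1024 + 64 + 32 + 16 + 2 in binary powers of 2.
So 2^1138 ≡ 936 · 1089 · 1038 · 613 · 4 ≡ 412 (mod 1139).
Since 412 ≠ 1, base 2 is a Fermat witness: 1139 is composite.

412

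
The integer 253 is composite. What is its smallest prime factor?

11

253 is odd.
Digit sum 10, not divisible by 3.
Ends in 3: not divisible by 5.
7: 253 = 7·36 + 1
11: 253 = 11·23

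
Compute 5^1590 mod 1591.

1454

5^1 ≡ 5 (mod 1591)
5^2 ≡ 5^2 = 25 ≡ 25 (mod 1591)
5^4 ≡ 25^2 = 625 ≡ 625 (mod 1591)
5^8 ≡ 625^2 = 390625 ≡ 830 (mod 1591)
5^16 ≡ 830^2 = 688900 ≡ 1588 (mod 1591)
5^32 ≡ 1588^2 = 2521744 ≡ 9 (mod 1591)
5^64 ≡ 9^2 = 81 ≡ 81 (mod 1591)
5^128 ≡ 81^2 = 6561 ≡ 197 (mod 1591)
5^256 ≡ 197^2 = 38809 ≡ 625 (mod 1591)
5^512 ≡ 625^2 = 390625 ≡ 830 (mod 1591)
5^1024 ≡ 830^2 = 688900 ≡ 1588 (mod 1591)
1590 = 1024 + 512 + 32 + 16 + 4 + 2 in binary powers of 2.
So 5^1590 ≡ 1588 · 830 · 9 · 1588 · 625 · 25 ≡ 1454 (mod 1591).
Since 1454 ≠ 1, base 5 is a Fermat witness: 1591 is composite.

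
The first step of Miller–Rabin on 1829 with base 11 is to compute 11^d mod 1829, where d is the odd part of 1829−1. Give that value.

974

1829 − 1 = 1828 = 2^2 · 457, so d = 457.
11^1 ≡ 11 (mod 1829)
11^2 ≡ 11^2 = 121 ≡ 121 (mod 1829)
11^4 ≡ 121^2 = 14641 ≡ 9 (mod 1829)
11^8 ≡ 9^2 = 81 ≡ 81 (mod 1829)
11^16 ≡ 81^2 = 6561 ≡ 1074 (mod 1829)
11^32 ≡ 1074^2 = 1153476 ≡ 1206 (mod 1829)
11^64 ≡ 1206^2 = 1454436 ≡ 381 (mod 1829)
11^128 ≡ 381^2 = 145161 ≡ 670 (mod 1829)
11^256 ≡ 670^2 = 448900 ≡ 795 (mod 1829)
457 = 256 + 128 + 64 + 8 + 1 in binary powers of 2.
So 11^457 ≡ 795 · 670 · 381 · 81 · 11 ≡ 974 (mod 1829).
Squaring chain: 974 → 1254; never reaches −1, so base 11 is a Miller–Rabin witness that 1829 is composite.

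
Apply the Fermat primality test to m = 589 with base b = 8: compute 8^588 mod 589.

419

8^1 ≡ 8 (mod 589)
8^2 ≡ 8^2 = 64 ≡ 64 (mod 589)
8^4 ≡ 64^2 = 4096 ≡ 562 (mod 589)
8^8 ≡ 562^2 = 315844 ≡ 140 (mod 589)
8^16 ≡ 140^2 = 19600 ≡ 163 (mod 589)
8^32 ≡ 163^2 = 26569 ≡ 64 (mod 589)
8^64 ≡ 64^2 = 4096 ≡ 562 (mod 589)
8^128 ≡ 562^2 = 315844 ≡ 140 (mod 589)
8^256 ≡ 140^2 = 19600 ≡ 163 (mod 589)
8^512 ≡ 163^2 = 26569 ≡ 64 (mod 589)
588 = 512 + 64 + 8 + 4 in binary powers of 2.
So 8^588 ≡ 64 · 562 · 140 · 562 ≡ 419 (mod 589).
Since 419 ≠ 1, base 8 is a Fermat witness: 589 is composite.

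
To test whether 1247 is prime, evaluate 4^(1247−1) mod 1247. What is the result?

4^1 ≡ 4 (mod 1247)
4^2 ≡ 4^2 = 16 ≡ 16 (mod 1247)
4^4 ≡ 16^2 = 256 ≡ 256 (mod 1247)
4^8 ≡ 256^2 = 65536 ≡ 692 (mod 1247)
4^16 ≡ 692^2 = 478864 ≡ 16 (mod 1247)
4^32 ≡ 16^2 = 256 ≡ 256 (mod 1247)
4^64 ≡ 256^2 = 65536 ≡ 692 (mod 1247)
4^128 ≡ 692^2 = 478864 ≡ 16 (mod 1247)
4^256 ≡ 16^2 = 256 ≡ 256 (mod 1247)
4^512 ≡ 256^2 = 65536 ≡ 692 (mod 1247)
4^1024 ≡ 692^2 = 478864 ≡ 16 (mod 1247)
1246 = 1024 + 128 + 64 + 16 + 8 + 4 + 2 in binary powers of 2.
So 4^1246 ≡ 16 · 16 · 692 · 16 · 692 · 256 · 16 ≡ 1 (mod 1247).
Since the result is 1, base 4 gives no evidence that 1247 is composite.

1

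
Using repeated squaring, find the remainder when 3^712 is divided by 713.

3^1 ≡ 3 (mod 713)
3^2 ≡ 3^2 = 9 ≡ 9 (mod 713)
3^4 ≡ 9^2 = 81 ≡ 81 (mod 713)
3^8 ≡ 81^2 = 6561 ≡ 144 (mod 713)
3^16 ≡ 144^2 = 20736 ≡ 59 (mod 713)
3^32 ≡ 59^2 = 3481 ≡ 629 (mod 713)
3^64 ≡ 629^2 = 395641 ≡ 639 (mod 713)
3^128 ≡ 639^2 = 408321 ≡ 485 (mod 713)
3^256 ≡ 485^2 = 235225 ≡ 648 (mod 713)
3^512 ≡ 648^2 = 419904 ≡ 660 (mod 713)
712 = 512 + 128 + 64 + 8 in binary powers of 2.
So 3^712 ≡ 660 · 485 · 639 · 144 ≡ 696 (mod 713).
Since 696 ≠ 1, base 3 is a Fermat witness: 713 is composite.

696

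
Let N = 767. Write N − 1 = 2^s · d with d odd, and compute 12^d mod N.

767 − 1 = 766 = 2^1 · 383, so d = 383.
12^1 ≡ 12 (mod 767)
12^2 ≡ 12^2 = 144 ≡ 144 (mod 767)
12^4 ≡ 144^2 = 20736 ≡ 27 (mod 767)
12^8 ≡ 27^2 = 729 ≡ 729 (mod 767)
12^16 ≡ 729^2 = 531441 ≡ 677 (mod 767)
12^32 ≡ 677^2 = 458329 ≡ 430 (mod 767)
12^64 ≡ 430^2 = 184900 ≡ 53 (mod 767)
12^128 ≡ 53^2 = 2809 ≡ 508 (mod 767)
12^256 ≡ 508^2 = 258064 ≡ 352 (mod 767)
383 = 256 + 64 + 32 + 16 + 8 + 4 + 2 + 1 in binary powers of 2.
So 12^383 ≡ 352 · 53 · 430 · 677 · 729 · 27 · 144 · 12 ≡ 584 (mod 767).
Squaring chain: 584; never reaches −1, so base 12 is a Miller–Rabin witness that 767 is composite.

584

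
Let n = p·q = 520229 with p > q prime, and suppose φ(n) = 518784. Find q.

φ(n) = (p−1)(q−1) = n − (p+q) + 1, so p + q = 520229 − 518784 + 1 = 1446.
p and q are the roots of t² − 1446t + 520229 = 0.
Discriminant: 1446² − 4·520229 = 2090916 − 2080916 = 10000; √10000 = 100.
q = (1446 − 100)/2 = 673, p = (1446 + 100)/2 = 773.
Check: 673 · 773 = 520229.

673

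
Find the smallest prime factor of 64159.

64159 is odd.
Digit sum 25, not divisible by 3.
Ends in 9: not divisible by 5.
7: 64159 = 7·9165 + 4
11: 64159 = 11·5832 + 7
13: 64159 = 13·4935 + 4
17: 64159 = 17·3774 + 1
19: 64159 = 19·3376 + 15
23: 64159 = 23·2789 + 12
29: 64159 = 29·2212 + 11
31: 64159 = 31·2069 + 20
37: 64159 = 37·1734 + 1
41: 64159 = 41·1564 + 35
43: 64159 = 43·1492 + 3
47: 64159 = 47·1365 + 4
53: 64159 = 53·1210 + 29
59: 64159 = 59·1087 + 26
61: 64159 = 61·1051 + 48
67: 64159 = 67·957 + 40
71: 64159 = 71·903 + 46
73: 64159 = 73·878 + 65
79: 64159 = 79·812 + 11
83: 64159 = 83·773

83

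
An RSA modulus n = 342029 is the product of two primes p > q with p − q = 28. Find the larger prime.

Since p = q + 28, we have 342029 = q(q + 28), so q² + 28q − 342029 = 0.
Discriminant: 28² + 4·342029 = 784 + 1368116 = 1368900; √1368900 = 1170.
q = (−28 + 1170)/2 = 571, and p = q + 28 = 599.
Check: 571 · 599 = 342029.

599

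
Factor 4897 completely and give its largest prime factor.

83

4897 = 59 · 83
83 is prime.
So 4897 = 59 · 83; the largest prime factor is 83.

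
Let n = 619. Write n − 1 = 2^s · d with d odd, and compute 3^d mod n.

618

619 − 1 = 618 = 2^1 · 309, so d = 309.
3^1 ≡ 3 (mod 619)
3^2 ≡ 3^2 = 9 ≡ 9 (mod 619)
3^4 ≡ 9^2 = 81 ≡ 81 (mod 619)
3^8 ≡ 81^2 = 6561 ≡ 371 (mod 619)
3^16 ≡ 371^2 = 137641 ≡ 223 (mod 619)
3^32 ≡ 223^2 = 49729 ≡ 209 (mod 619)
3^64 ≡ 209^2 = 43681 ≡ 351 (mod 619)
3^128 ≡ 351^2 = 123201 ≡ 20 (mod 619)
3^256 ≡ 20^2 = 400 ≡ 400 (mod 619)
309 = 256 + 32 + 16 + 4 + 1 in binary powers of 2.
So 3^309 ≡ 400 · 209 · 223 · 81 · 3 ≡ 618 (mod 619).
Since 3^d ≡ 618 (mod 619), base 3 does not prove 619 composite.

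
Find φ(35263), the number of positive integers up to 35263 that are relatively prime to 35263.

Factor: 35263 = 179 · 197.
φ(35263) = (179−1) · (197−1) = 178 · 196 = 34888.

34888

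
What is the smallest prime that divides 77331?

77331 is odd.
Digit sum 21, divisible by 3.

3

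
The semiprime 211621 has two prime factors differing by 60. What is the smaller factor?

Since p = q + 60, we have 211621 = q(q + 60), so q² + 60q − 211621 = 0.
Discriminant: 60² + 4·211621 = 3600 + 846484 = 850084; √850084 = 922.
q = (−60 + 922)/2 = 431, and p = q + 60 = 491.
Check: 431 · 491 = 211621.

431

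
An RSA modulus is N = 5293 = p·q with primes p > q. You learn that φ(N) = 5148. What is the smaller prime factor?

67

φ(n) = (p−1)(q−1) = n − (p+q) + 1, so p + q = 5293 − 5148 + 1 = 146.
p and q are the roots of t² − 146t + 5293 = 0.
Discriminant: 146² − 4·5293 = 21316 − 21172 = 144; √144 = 12.
q = (146 − 12)/2 = 67, p = (146 + 12)/2 = 79.
Check: 67 · 79 = 5293.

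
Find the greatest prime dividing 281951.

83

281951 = 43 · 6557
6557 = 79 · 83
83 is prime.
So 281951 = 43 · 79 · 83; the largest prime factor is 83.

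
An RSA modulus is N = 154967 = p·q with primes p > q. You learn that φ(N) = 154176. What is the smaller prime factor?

353

φ(n) = (p−1)(q−1) = n − (p+q) + 1, so p + q = 154967 − 154176 + 1 = 792.
p and q are the roots of t² − 792t + 154967 = 0.
Discriminant: 792² − 4·154967 = 627264 − 619868 = 7396; √7396 = 86.
q = (792 − 86)/2 = 353, p = (792 + 86)/2 = 439.
Check: 353 · 439 = 154967.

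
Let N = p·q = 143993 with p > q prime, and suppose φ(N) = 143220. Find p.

φ(n) = (p−1)(q−1) = n − (p+q) + 1, so p + q = 143993 − 143220 + 1 = 774.
p and q are the roots of t² − 774t + 143993 = 0.
Discriminant: 774² − 4·143993 = 599076 − 575972 = 23104; √23104 = 152.
q = (774 − 152)/2 = 311, p = (774 + 152)/2 = 463.
Check: 311 · 463 = 143993.

463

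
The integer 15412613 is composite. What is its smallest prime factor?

15412613 is odd.
Digit sum 23, not divisible by 3.
Ends in 3: not divisible by 5.
7: 15412613 = 7·2201801 + 6
11: 15412613 = 11·1401146 + 7
13: 15412613 = 13·1185585 + 8
17: 15412613 = 17·906624 + 5
19: 15412613 = 19·811190 + 3
23: 15412613 = 23·670113 + 14
29: 15412613 = 29·531469 + 12
31: 15412613 = 31·497181 + 2
37: 15412613 = 37·416557 + 4
41: 15412613 = 41·375917 + 16
43: 15412613 = 43·358432 + 37
47: 15412613 = 47·327927 + 44
53: 15412613 = 53·290804 + 1
59: 15412613 = 59·261230 + 43
61: 15412613 = 61·252665 + 48
67: 15412613 = 67·230039

67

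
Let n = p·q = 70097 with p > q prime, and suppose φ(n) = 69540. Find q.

191

φ(n) = (p−1)(q−1) = n − (p+q) + 1, so p + q = 70097 − 69540 + 1 = 558.
p and q are the roots of t² − 558t + 70097 = 0.
Discriminant: 558² − 4·70097 = 311364 − 280388 = 30976; √30976 = 176.
q = (558 − 176)/2 = 191, p = (558 + 176)/2 = 367.
Check: 191 · 367 = 70097.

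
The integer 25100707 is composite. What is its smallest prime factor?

25100707 is odd.
Digit sum 22, not divisible by 3.
Ends in 7: not divisible by 5.
7: 25100707 = 7·3585815 + 2
11: 25100707 = 11·2281882 + 5
13: 25100707 = 13·1930823 + 8
17: 25100707 = 17·1476512 + 3
19: 25100707 = 19·1321089 + 16
23: 25100707 = 23·1091335 + 2
29: 25100707 = 29·865541 + 18
31: 25100707 = 31·809700 + 7
37: 25100707 = 37·678397 + 18
41: 25100707 = 41·612212 + 15
43: 25100707 = 43·583737 + 16
47: 25100707 = 47·534057 + 28
53: 25100707 = 53·473598 + 13
59: 25100707 = 59·425435 + 42
61: 25100707 = 61·411487

61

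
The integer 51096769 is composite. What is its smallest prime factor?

89

51096769 is odd.
Digit sum 43, not divisible by 3.
Ends in 9: not divisible by 5.
7: 51096769 = 7·7299538 + 3
11: 51096769 = 11·4645160 + 9
13: 51096769 = 13·3930520 + 9
17: 51096769 = 17·3005692 + 5
19: 51096769 = 19·2689303 + 12
23: 51096769 = 23·2221598 + 15
29: 51096769 = 29·1761957 + 16
31: 51096769 = 31·1648282 + 27
37: 51096769 = 37·1380993 + 28
41: 51096769 = 41·1246262 + 27
43: 51096769 = 43·1188296 + 41
47: 51096769 = 47·1087165 + 14
53: 51096769 = 53·964089 + 52
59: 51096769 = 59·866046 + 55
61: 51096769 = 61·837651 + 58
67: 51096769 = 67·762638 + 23
71: 51096769 = 71·719672 + 57
73: 51096769 = 73·699955 + 54
79: 51096769 = 79·646794 + 43
83: 51096769 = 83·615623 + 60
89: 51096769 = 89·574121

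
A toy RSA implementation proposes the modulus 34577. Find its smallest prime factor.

34577 is odd.
Digit sum 26, not divisible by 3.
Ends in 7: not divisible by 5.
7: 34577 = 7·4939 + 4
11: 34577 = 11·3143 + 4
13: 34577 = 13·2659 + 10
17: 34577 = 17·2033 + 16
19: 34577 = 19·1819 + 16
23: 34577 = 23·1503 + 8
29: 34577 = 29·1192 + 9
31: 34577 = 31·1115 + 12
37: 34577 = 37·934 + 19
41: 34577 = 41·843 + 14
43: 34577 = 43·804 + 5
47: 34577 = 47·735 + 32
53: 34577 = 53·652 + 21
59: 34577 = 59·586 + 3
61: 34577 = 61·566 + 51
67: 34577 = 67·516 + 5
71: 34577 = 71·487

71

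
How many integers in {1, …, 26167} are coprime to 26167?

Factor: 26167 = 137 · 191.
φ(26167) = (137−1) · (191−1) = 136 · 190 = 25840.

25840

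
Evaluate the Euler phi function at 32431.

26880

Factor: 32431 = 7 · 41 · 113.
φ(32431) = (7−1) · (41−1) · (113−1) = 6 · 40 · 112 = 26880.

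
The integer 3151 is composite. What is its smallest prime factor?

23

3151 is odd.
Digit sum 10, not divisible by 3.
Ends in 1: not divisible by 5.
7: 3151 = 7·450 + 1
11: 3151 = 11·286 + 5
13: 3151 = 13·242 + 5
17: 3151 = 17·185 + 6
19: 3151 = 19·165 + 16
23: 3151 = 23·137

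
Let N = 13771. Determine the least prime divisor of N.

13771 is odd.
Digit sum 19, not divisible by 3.
Ends in 1: not divisible by 5.
7: 13771 = 7·1967 + 2
11: 13771 = 11·1251 + 10
13: 13771 = 13·1059 + 4
17: 13771 = 17·810 + 1
19: 13771 = 19·724 + 15
23: 13771 = 23·598 + 17
29: 13771 = 29·474 + 25
31: 13771 = 31·444 + 7
37: 13771 = 37·372 + 7
41: 13771 = 41·335 + 36
43: 13771 = 43·320 + 11
47: 13771 = 47·293

47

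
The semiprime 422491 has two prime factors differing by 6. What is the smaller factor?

Since p = q + 6, we have 422491 = q(q + 6), so q² + 6q − 422491 = 0.
Discriminant: 6² + 4·422491 = 36 + 1689964 = 1690000; √1690000 = 1300.
q = (−6 + 1300)/2 = 647, and p = q + 6 = 653.
Check: 647 · 653 = 422491.

647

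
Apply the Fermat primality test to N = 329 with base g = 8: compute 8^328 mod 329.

260

8^1 ≡ 8 (mod 329)
8^2 ≡ 8^2 = 64 ≡ 64 (mod 329)
8^4 ≡ 64^2 = 4096 ≡ 148 (mod 329)
8^8 ≡ 148^2 = 21904 ≡ 190 (mod 329)
8^16 ≡ 190^2 = 36100 ≡ 239 (mod 329)
8^32 ≡ 239^2 = 57121 ≡ 204 (mod 329)
8^64 ≡ 204^2 = 41616 ≡ 162 (mod 329)
8^128 ≡ 162^2 = 26244 ≡ 253 (mod 329)
8^256 ≡ 253^2 = 64009 ≡ 183 (mod 329)
328 = 256 + 64 + 8 in binary powers of 2.
So 8^328 ≡ 183 · 162 · 190 ≡ 260 (mod 329).
Since 260 ≠ 1, base 8 is a Fermat witness: 329 is composite.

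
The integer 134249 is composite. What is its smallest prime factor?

17

134249 is odd.
Digit sum 23, not divisible by 3.
Ends in 9: not divisible by 5.
7: 134249 = 7·19178 + 3
11: 134249 = 11·12204 + 5
13: 134249 = 13·10326 + 11
17: 134249 = 17·7897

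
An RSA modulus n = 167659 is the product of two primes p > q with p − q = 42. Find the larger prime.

431

Since p = q + 42, we have 167659 = q(q + 42), so q² + 42q − 167659 = 0.
Discriminant: 42² + 4·167659 = 1764 + 670636 = 672400; √672400 = 820.
q = (−42 + 820)/2 = 389, and p = q + 42 = 431.
Check: 389 · 431 = 167659.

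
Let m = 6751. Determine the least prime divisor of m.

6751 is odd.
Digit sum 19, not divisible by 3.
Ends in 1: not divisible by 5.
7: 6751 = 7·964 + 3
11: 6751 = 11·613 + 8
13: 6751 = 13·519 + 4
17: 6751 = 17·397 + 2
19: 6751 = 19·355 + 6
23: 6751 = 23·293 + 12
29: 6751 = 29·232 + 23
31: 6751 = 31·217 + 24
37: 6751 = 37·182 + 17
41: 6751 = 41·164 + 27
43: 6751 = 43·157

43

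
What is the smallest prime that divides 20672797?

73

20672797 is odd.
Digit sum 40, not divisible by 3.
Ends in 7: not divisible by 5.
7: 20672797 = 7·2953256 + 5
11: 20672797 = 11·1879345 + 2
13: 20672797 = 13·1590215 + 2
17: 20672797 = 17·1216046 + 15
19: 20672797 = 19·1088041 + 18
23: 20672797 = 23·898817 + 6
29: 20672797 = 29·712855 + 2
31: 20672797 = 31·666864 + 13
37: 20672797 = 37·558724 + 9
41: 20672797 = 41·504214 + 23
43: 20672797 = 43·480762 + 31
47: 20672797 = 47·439846 + 35
53: 20672797 = 53·390052 + 41
59: 20672797 = 59·350386 + 23
61: 20672797 = 61·338898 + 19
67: 20672797 = 67·308549 + 14
71: 20672797 = 71·291166 + 11
73: 20672797 = 73·283189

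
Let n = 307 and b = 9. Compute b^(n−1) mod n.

1

9^1 ≡ 9 (mod 307)
9^2 ≡ 9^2 = 81 ≡ 81 (mod 307)
9^4 ≡ 81^2 = 6561 ≡ 114 (mod 307)
9^8 ≡ 114^2 = 12996 ≡ 102 (mod 307)
9^16 ≡ 102^2 = 10404 ≡ 273 (mod 307)
9^32 ≡ 273^2 = 74529 ≡ 235 (mod 307)
9^64 ≡ 235^2 = 55225 ≡ 272 (mod 307)
9^128 ≡ 272^2 = 73984 ≡ 304 (mod 307)
9^256 ≡ 304^2 = 92416 ≡ 9 (mod 307)
306 = 256 + 32 + 16 + 2 in binary powers of 2.
So 9^306 ≡ 9 · 235 · 273 · 81 ≡ 1 (mod 307).
Since the result is 1, base 9 gives no evidence that 307 is composite.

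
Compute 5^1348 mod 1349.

5^1 ≡ 5 (mod 1349)
5^2 ≡ 5^2 = 25 ≡ 25 (mod 1349)
5^4 ≡ 25^2 = 625 ≡ 625 (mod 1349)
5^8 ≡ 625^2 = 390625 ≡ 764 (mod 1349)
5^16 ≡ 764^2 = 583696 ≡ 928 (mod 1349)
5^32 ≡ 928^2 = 861184 ≡ 522 (mod 1349)
5^64 ≡ 522^2 = 272484 ≡ 1335 (mod 1349)
5^128 ≡ 1335^2 = 1782225 ≡ 196 (mod 1349)
5^256 ≡ 196^2 = 38416 ≡ 644 (mod 1349)
5^512 ≡ 644^2 = 414736 ≡ 593 (mod 1349)
5^1024 ≡ 593^2 = 351649 ≡ 909 (mod 1349)
1348 = 1024 + 256 + 64 + 4 in binary powers of 2.
So 5^1348 ≡ 909 · 644 · 1335 · 625 ≡ 54 (mod 1349).
Since 54 ≠ 1, base 5 is a Fermat witness: 1349 is composite.

54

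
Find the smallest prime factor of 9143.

41

9143 is odd.
Digit sum 17, not divisible by 3.
Ends in 3: not divisible by 5.
7: 9143 = 7·1306 + 1
11: 9143 = 11·831 + 2
13: 9143 = 13·703 + 4
17: 9143 = 17·537 + 14
19: 9143 = 19·481 + 4
23: 9143 = 23·397 + 12
29: 9143 = 29·315 + 8
31: 9143 = 31·294 + 29
37: 9143 = 37·247 + 4
41: 9143 = 41·223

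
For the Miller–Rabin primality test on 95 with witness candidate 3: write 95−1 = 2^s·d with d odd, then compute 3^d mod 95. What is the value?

95 − 1 = 94 = 2^1 · 47, so d = 47.
3^1 ≡ 3 (mod 95)
3^2 ≡ 3^2 = 9 ≡ 9 (mod 95)
3^4 ≡ 9^2 = 81 ≡ 81 (mod 95)
3^8 ≡ 81^2 = 6561 ≡ 6 (mod 95)
3^16 ≡ 6^2 = 36 ≡ 36 (mod 95)
3^32 ≡ 36^2 = 1296 ≡ 61 (mod 95)
47 = 32 + 8 + 4 + 2 + 1 in binary powers of 2.
So 3^47 ≡ 61 · 6 · 81 · 9 · 3 ≡ 67 (mod 95).
Squaring chain: 67; never reaches −1, so base 3 is a Miller–Rabin witness that 95 is composite.

67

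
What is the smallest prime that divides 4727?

4727 is odd.
Digit sum 20, not divisible by 3.
Ends in 7: not divisible by 5.
7: 4727 = 7·675 + 2
11: 4727 = 11·429 + 8
13: 4727 = 13·363 + 8
17: 4727 = 17·278 + 1
19: 4727 = 19·248 + 15
23: 4727 = 23·205 + 12
29: 4727 = 29·163

29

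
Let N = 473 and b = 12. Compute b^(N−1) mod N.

210

12^1 ≡ 12 (mod 473)
12^2 ≡ 12^2 = 144 ≡ 144 (mod 473)
12^4 ≡ 144^2 = 20736 ≡ 397 (mod 473)
12^8 ≡ 397^2 = 157609 ≡ 100 (mod 473)
12^16 ≡ 100^2 = 10000 ≡ 67 (mod 473)
12^32 ≡ 67^2 = 4489 ≡ 232 (mod 473)
12^64 ≡ 232^2 = 53824 ≡ 375 (mod 473)
12^128 ≡ 375^2 = 140625 ≡ 144 (mod 473)
12^256 ≡ 144^2 = 20736 ≡ 397 (mod 473)
472 = 256 + 128 + 64 + 16 + 8 in binary powers of 2.
So 12^472 ≡ 397 · 144 · 375 · 67 · 100 ≡ 210 (mod 473).
Since 210 ≠ 1, base 12 is a Fermat witness: 473 is composite.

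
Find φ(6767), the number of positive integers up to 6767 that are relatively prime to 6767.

Factor: 6767 = 67 · 101.
φ(6767) = (67−1) · (101−1) = 66 · 100 = 6600.

6600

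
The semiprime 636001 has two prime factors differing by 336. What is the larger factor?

983

Since p = q + 336, we have 636001 = q(q + 336), so q² + 336q − 636001 = 0.
Discriminant: 336² + 4·636001 = 112896 + 2544004 = 2656900; √2656900 = 1630.
q = (−336 + 1630)/2 = 647, and p = q + 336 = 983.
Check: 647 · 983 = 636001.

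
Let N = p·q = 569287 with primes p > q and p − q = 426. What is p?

Since p = q + 426, we have 569287 = q(q + 426), so q² + 426q − 569287 = 0.
Discriminant: 426² + 4·569287 = 181476 + 2277148 = 2458624; √2458624 = 1568.
q = (−426 + 1568)/2 = 571, and p = q + 426 = 997.
Check: 571 · 997 = 569287.

997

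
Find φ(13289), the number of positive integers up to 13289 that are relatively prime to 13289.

13056

Factor: 13289 = 97 · 137.
φ(13289) = (97−1) · (137−1) = 96 · 136 = 13056.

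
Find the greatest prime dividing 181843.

181843 = 47 · 3869
3869 = 53 · 73
73 is prime.
So 181843 = 47 · 53 · 73; the largest prime factor is 73.

73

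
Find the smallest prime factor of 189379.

31

189379 is odd.
Digit sum 37, not divisible by 3.
Ends in 9: not divisible by 5.
7: 189379 = 7·27054 + 1
11: 189379 = 11·17216 + 3
13: 189379 = 13·14567 + 8
17: 189379 = 17·11139 + 16
19: 189379 = 19·9967 + 6
23: 189379 = 23·8233 + 20
29: 189379 = 29·6530 + 9
31: 189379 = 31·6109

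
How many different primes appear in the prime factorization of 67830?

6

67830 = 2 · 33915
33915 = 3 · 11305
11305 = 5 · 2261
2261 = 7 · 323
323 = 17 · 19
67830 = 2 · 3 · 5 · 7 · 17 · 19, which has 6 distinct prime factors.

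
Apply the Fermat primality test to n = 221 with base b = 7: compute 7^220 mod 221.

7^1 ≡ 7 (mod 221)
7^2 ≡ 7^2 = 49 ≡ 49 (mod 221)
7^4 ≡ 49^2 = 2401 ≡ 191 (mod 221)
7^8 ≡ 191^2 = 36481 ≡ 16 (mod 221)
7^16 ≡ 16^2 = 256 ≡ 35 (mod 221)
7^32 ≡ 35^2 = 1225 ≡ 120 (mod 221)
7^64 ≡ 120^2 = 14400 ≡ 35 (mod 221)
7^128 ≡ 35^2 = 1225 ≡ 120 (mod 221)
220 = 128 + 64 + 16 + 8 + 4 in binary powers of 2.
So 7^220 ≡ 120 · 35 · 35 · 16 · 191 ≡ 217 (mod 221).
Since 217 ≠ 1, base 7 is a Fermat witness: 221 is composite.

217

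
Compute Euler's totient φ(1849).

Factor: 1849 = 43^2.
φ(1849) = 43^1·(43−1) = 1806.

1806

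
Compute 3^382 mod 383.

3^1 ≡ 3 (mod 383)
3^2 ≡ 3^2 = 9 ≡ 9 (mod 383)
3^4 ≡ 9^2 = 81 ≡ 81 (mod 383)
3^8 ≡ 81^2 = 6561 ≡ 50 (mod 383)
3^16 ≡ 50^2 = 2500 ≡ 202 (mod 383)
3^32 ≡ 202^2 = 40804 ≡ 206 (mod 383)
3^64 ≡ 206^2 = 42436 ≡ 306 (mod 383)
3^128 ≡ 306^2 = 93636 ≡ 184 (mod 383)
3^256 ≡ 184^2 = 33856 ≡ 152 (mod 383)
382 = 256 + 64 + 32 + 16 + 8 + 4 + 2 in binary powers of 2.
So 3^382 ≡ 152 · 306 · 206 · 202 · 50 · 81 · 9 ≡ 1 (mod 383).
Since the result is 1, base 3 gives no evidence that 383 is composite.

1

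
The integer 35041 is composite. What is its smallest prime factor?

35041 is odd.
Digit sum 13, not divisible by 3.
Ends in 1: not divisible by 5.
7: 35041 = 7·5005 + 6
11: 35041 = 11·3185 + 6
13: 35041 = 13·2695 + 6
17: 35041 = 17·2061 + 4
19: 35041 = 19·1844 + 5
23: 35041 = 23·1523 + 12
29: 35041 = 29·1208 + 9
31: 35041 = 31·1130 + 11
37: 35041 = 37·947 + 2
41: 35041 = 41·854 + 27
43: 35041 = 43·814 + 39
47: 35041 = 47·745 + 26
53: 35041 = 53·661 + 8
59: 35041 = 59·593 + 54
61: 35041 = 61·574 + 27
67: 35041 = 67·523

67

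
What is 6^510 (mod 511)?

6^1 ≡ 6 (mod 511)
6^2 ≡ 6^2 = 36 ≡ 36 (mod 511)
6^4 ≡ 36^2 = 1296 ≡ 274 (mod 511)
6^8 ≡ 274^2 = 75076 ≡ 470 (mod 511)
6^16 ≡ 470^2 = 220900 ≡ 148 (mod 511)
6^32 ≡ 148^2 = 21904 ≡ 442 (mod 511)
6^64 ≡ 442^2 = 195364 ≡ 162 (mod 511)
6^128 ≡ 162^2 = 26244 ≡ 183 (mod 511)
6^256 ≡ 183^2 = 33489 ≡ 274 (mod 511)
510 = 256 + 128 + 64 + 32 + 16 + 8 + 4 + 2 in binary powers of 2.
So 6^510 ≡ 274 · 183 · 162 · 442 · 148 · 470 · 274 · 36 ≡ 155 (mod 511).
Since 155 ≠ 1, base 6 is a Fermat witness: 511 is composite.

155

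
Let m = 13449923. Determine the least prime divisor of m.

13449923 is odd.
Digit sum 35, not divisible by 3.
Ends in 3: not divisible by 5.
7: 13449923 = 7·1921417 + 4
11: 13449923 = 11·1222720 + 3
13: 13449923 = 13·1034609 + 6
17: 13449923 = 17·791171 + 16
19: 13449923 = 19·707890 + 13
23: 13449923 = 23·584779 + 6
29: 13449923 = 29·463790 + 13
31: 13449923 = 31·433868 + 15
37: 13449923 = 37·363511 + 16
41: 13449923 = 41·328046 + 37
43: 13449923 = 43·312788 + 39
47: 13449923 = 47·286168 + 27
53: 13449923 = 53·253772 + 7
59: 13449923 = 59·227964 + 47
61: 13449923 = 61·220490 + 33
67: 13449923 = 67·200745 + 8
71: 13449923 = 71·189435 + 38
73: 13449923 = 73·184245 + 38
79: 13449923 = 79·170252 + 15
83: 13449923 = 83·162047 + 22
89: 13449923 = 89·151122 + 65
97: 13449923 = 97·138659

97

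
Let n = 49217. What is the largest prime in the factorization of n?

89

49217 = 7 · 7031
7031 = 79 · 89
89 is prime.
So 49217 = 7 · 79 · 89; the largest prime factor is 89.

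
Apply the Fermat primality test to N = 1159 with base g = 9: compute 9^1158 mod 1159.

790

9^1 ≡ 9 (mod 1159)
9^2 ≡ 9^2 = 81 ≡ 81 (mod 1159)
9^4 ≡ 81^2 = 6561 ≡ 766 (mod 1159)
9^8 ≡ 766^2 = 586756 ≡ 302 (mod 1159)
9^16 ≡ 302^2 = 91204 ≡ 802 (mod 1159)
9^32 ≡ 802^2 = 643204 ≡ 1118 (mod 1159)
9^64 ≡ 1118^2 = 1249924 ≡ 522 (mod 1159)
9^128 ≡ 522^2 = 272484 ≡ 119 (mod 1159)
9^256 ≡ 119^2 = 14161 ≡ 253 (mod 1159)
9^512 ≡ 253^2 = 64009 ≡ 264 (mod 1159)
9^1024 ≡ 264^2 = 69696 ≡ 156 (mod 1159)
1158 = 1024 + 128 + 4 + 2 in binary powers of 2.
So 9^1158 ≡ 156 · 119 · 766 · 81 ≡ 790 (mod 1159).
Since 790 ≠ 1, base 9 is a Fermat witness: 1159 is composite.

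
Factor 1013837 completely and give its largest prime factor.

53

1013837 = 11 · 92167
92167 = 37 · 2491
2491 = 47 · 53
53 is prime.
So 1013837 = 11 · 37 · 47 · 53; the largest prime factor is 53.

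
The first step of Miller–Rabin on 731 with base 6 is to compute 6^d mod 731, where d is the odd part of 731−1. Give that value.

731 − 1 = 730 = 2^1 · 365, so d = 365.
6^1 ≡ 6 (mod 731)
6^2 ≡ 6^2 = 36 ≡ 36 (mod 731)
6^4 ≡ 36^2 = 1296 ≡ 565 (mod 731)
6^8 ≡ 565^2 = 319225 ≡ 509 (mod 731)
6^16 ≡ 509^2 = 259081 ≡ 307 (mod 731)
6^32 ≡ 307^2 = 94249 ≡ 681 (mod 731)
6^64 ≡ 681^2 = 463761 ≡ 307 (mod 731)
6^128 ≡ 307^2 = 94249 ≡ 681 (mod 731)
6^256 ≡ 681^2 = 463761 ≡ 307 (mod 731)
365 = 256 + 64 + 32 + 8 + 4 + 1 in binary powers of 2.
So 6^365 ≡ 307 · 307 · 681 · 509 · 565 · 6 ≡ 724 (mod 731).
Squaring chain: 724; never reaches −1, so base 6 is a Miller–Rabin witness that 731 is composite.

724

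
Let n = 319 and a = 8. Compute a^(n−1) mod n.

8^1 ≡ 8 (mod 319)
8^2 ≡ 8^2 = 64 ≡ 64 (mod 319)
8^4 ≡ 64^2 = 4096 ≡ 268 (mod 319)
8^8 ≡ 268^2 = 71824 ≡ 49 (mod 319)
8^16 ≡ 49^2 = 2401 ≡ 168 (mod 319)
8^32 ≡ 168^2 = 28224 ≡ 152 (mod 319)
8^64 ≡ 152^2 = 23104 ≡ 136 (mod 319)
8^128 ≡ 136^2 = 18496 ≡ 313 (mod 319)
8^256 ≡ 313^2 = 97969 ≡ 36 (mod 319)
318 = 256 + 32 + 16 + 8 + 4 + 2 in binary powers of 2.
So 8^318 ≡ 36 · 152 · 168 · 49 · 268 · 64 ≡ 236 (mod 319).
Since 236 ≠ 1, base 8 is a Fermat witness: 319 is composite.

236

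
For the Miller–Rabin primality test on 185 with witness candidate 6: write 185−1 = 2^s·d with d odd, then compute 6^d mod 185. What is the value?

31

185 − 1 = 184 = 2^3 · 23, so d = 23.
6^1 ≡ 6 (mod 185)
6^2 ≡ 6^2 = 36 ≡ 36 (mod 185)
6^4 ≡ 36^2 = 1296 ≡ 1 (mod 185)
6^8 ≡ 1^2 = 1 ≡ 1 (mod 185)
6^16 ≡ 1^2 = 1 ≡ 1 (mod 185)
23 = 16 + 4 + 2 + 1 in binary powers of 2.
So 6^23 ≡ 1 · 1 · 36 · 6 ≡ 31 (mod 185).
Squaring chain: 31 → 36 → 1; never reaches −1, so base 6 is a Miller–Rabin witness that 185 is composite.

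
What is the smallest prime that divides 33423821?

67

33423821 is odd.
Digit sum 26, not divisible by 3.
Ends in 1: not divisible by 5.
7: 33423821 = 7·4774831 + 4
11: 33423821 = 11·3038529 + 2
13: 33423821 = 13·2571063 + 2
17: 33423821 = 17·1966107 + 2
19: 33423821 = 19·1759148 + 9
23: 33423821 = 23·1453209 + 14
29: 33423821 = 29·1152545 + 16
31: 33423821 = 31·1078187 + 24
37: 33423821 = 37·903346 + 19
41: 33423821 = 41·815215 + 6
43: 33423821 = 43·777298 + 7
47: 33423821 = 47·711145 + 6
53: 33423821 = 53·630638 + 7
59: 33423821 = 59·566505 + 26
61: 33423821 = 61·547931 + 30
67: 33423821 = 67·498863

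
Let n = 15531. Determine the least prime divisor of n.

15531 is odd.
Digit sum 15, divisible by 3.

3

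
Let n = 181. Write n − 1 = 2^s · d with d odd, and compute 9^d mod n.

1

181 − 1 = 180 = 2^2 · 45, so d = 45.
9^1 ≡ 9 (mod 181)
9^2 ≡ 9^2 = 81 ≡ 81 (mod 181)
9^4 ≡ 81^2 = 6561 ≡ 45 (mod 181)
9^8 ≡ 45^2 = 2025 ≡ 34 (mod 181)
9^16 ≡ 34^2 = 1156 ≡ 70 (mod 181)
9^32 ≡ 70^2 = 4900 ≡ 13 (mod 181)
45 = 32 + 8 + 4 + 1 in binary powers of 2.
So 9^45 ≡ 13 · 34 · 45 · 9 ≡ 1 (mod 181).
Since 9^d ≡ 1 (mod 181), base 9 does not prove 181 composite.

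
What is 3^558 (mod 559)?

3^1 ≡ 3 (mod 559)
3^2 ≡ 3^2 = 9 ≡ 9 (mod 559)
3^4 ≡ 9^2 = 81 ≡ 81 (mod 559)
3^8 ≡ 81^2 = 6561 ≡ 412 (mod 559)
3^16 ≡ 412^2 = 169744 ≡ 367 (mod 559)
3^32 ≡ 367^2 = 134689 ≡ 529 (mod 559)
3^64 ≡ 529^2 = 279841 ≡ 341 (mod 559)
3^128 ≡ 341^2 = 116281 ≡ 9 (mod 559)
3^256 ≡ 9^2 = 81 ≡ 81 (mod 559)
3^512 ≡ 81^2 = 6561 ≡ 412 (mod 559)
558 = 512 + 32 + 8 + 4 + 2 in binary powers of 2.
So 3^558 ≡ 412 · 529 · 412 · 81 · 9 ≡ 391 (mod 559).
Since 391 ≠ 1, base 3 is a Fermat witness: 559 is composite.

391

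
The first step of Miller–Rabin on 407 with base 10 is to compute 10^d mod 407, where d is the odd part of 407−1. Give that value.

285

407 − 1 = 406 = 2^1 · 203, so d = 203.
10^1 ≡ 10 (mod 407)
10^2 ≡ 10^2 = 100 ≡ 100 (mod 407)
10^4 ≡ 100^2 = 10000 ≡ 232 (mod 407)
10^8 ≡ 232^2 = 53824 ≡ 100 (mod 407)
10^16 ≡ 100^2 = 10000 ≡ 232 (mod 407)
10^32 ≡ 232^2 = 53824 ≡ 100 (mod 407)
10^64 ≡ 100^2 = 10000 ≡ 232 (mod 407)
10^128 ≡ 232^2 = 53824 ≡ 100 (mod 407)
203 = 128 + 64 + 8 + 2 + 1 in binary powers of 2.
So 10^203 ≡ 100 · 232 · 100 · 100 · 10 ≡ 285 (mod 407).
Squaring chain: 285; never reaches −1, so base 10 is a Miller–Rabin witness that 407 is composite.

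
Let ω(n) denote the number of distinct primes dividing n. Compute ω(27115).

27115 = 5 · 5423
5423 = 11 · 493
493 = 17 · 29
27115 = 5 · 11 · 17 · 29, which has 4 distinct prime factors.

4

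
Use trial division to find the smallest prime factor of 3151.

23

3151 is odd.
Digit sum 10, not divisible by 3.
Ends in 1: not divisible by 5.
7: 3151 = 7·450 + 1
11: 3151 = 11·286 + 5
13: 3151 = 13·242 + 5
17: 3151 = 17·185 + 6
19: 3151 = 19·165 + 16
23: 3151 = 23·137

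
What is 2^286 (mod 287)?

2^1 ≡ 2 (mod 287)
2^2 ≡ 2^2 = 4 ≡ 4 (mod 287)
2^4 ≡ 4^2 = 16 ≡ 16 (mod 287)
2^8 ≡ 16^2 = 256 ≡ 256 (mod 287)
2^16 ≡ 256^2 = 65536 ≡ 100 (mod 287)
2^32 ≡ 100^2 = 10000 ≡ 242 (mod 287)
2^64 ≡ 242^2 = 58564 ≡ 16 (mod 287)
2^128 ≡ 16^2 = 256 ≡ 256 (mod 287)
2^256 ≡ 256^2 = 65536 ≡ 100 (mod 287)
286 = 256 + 16 + 8 + 4 + 2 in binary powers of 2.
So 2^286 ≡ 100 · 100 · 256 · 16 · 4 ≡ 23 (mod 287).
Since 23 ≠ 1, base 2 is a Fermat witness: 287 is composite.

23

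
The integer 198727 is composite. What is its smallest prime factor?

198727 is odd.
Digit sum 34, not divisible by 3.
Ends in 7: not divisible by 5.
7: 198727 = 7·28389 + 4
11: 198727 = 11·18066 + 1
13: 198727 = 13·15286 + 9
17: 198727 = 17·11689 + 14
19: 198727 = 19·10459 + 6
23: 198727 = 23·8640 + 7
29: 198727 = 29·6852 + 19
31: 198727 = 31·6410 + 17
37: 198727 = 37·5371

37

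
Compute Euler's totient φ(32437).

Factor: 32437 = 163 · 199.
φ(32437) = (163−1) · (199−1) = 162 · 198 = 32076.

32076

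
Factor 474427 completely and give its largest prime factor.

474427 = 67 · 7081
7081 = 73 · 97
97 is prime.
So 474427 = 67 · 73 · 97; the largest prime factor is 97.

97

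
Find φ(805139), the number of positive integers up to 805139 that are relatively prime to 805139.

776160

Factor: 805139 = 61 · 67 · 197.
φ(805139) = (61−1) · (67−1) · (197−1) = 60 · 66 · 196 = 776160.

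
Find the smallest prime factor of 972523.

972523 is odd.
Digit sum 28, not divisible by 3.
Ends in 3: not divisible by 5.
7: 972523 = 7·138931 + 6
11: 972523 = 11·88411 + 2
13: 972523 = 13·74809 + 6
17: 972523 = 17·57207 + 4
19: 972523 = 19·51185 + 8
23: 972523 = 23·42283 + 14
29: 972523 = 29·33535 + 8
31: 972523 = 31·31371 + 22
37: 972523 = 37·26284 + 15
41: 972523 = 41·23720 + 3
43: 972523 = 43·22616 + 35
47: 972523 = 47·20691 + 46
53: 972523 = 53·18349 + 26
59: 972523 = 59·16483 + 26
61: 972523 = 61·15943

61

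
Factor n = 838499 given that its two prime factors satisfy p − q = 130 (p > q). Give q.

853

Since p = q + 130, we have 838499 = q(q + 130), so q² + 130q − 838499 = 0.
Discriminant: 130² + 4·838499 = 16900 + 3353996 = 3370896; √3370896 = 1836.
q = (−130 + 1836)/2 = 853, and p = q + 130 = 983.
Check: 853 · 983 = 838499.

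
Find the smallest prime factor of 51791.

67

51791 is odd.
Digit sum 23, not divisible by 3.
Ends in 1: not divisible by 5.
7: 51791 = 7·7398 + 5
11: 51791 = 11·4708 + 3
13: 51791 = 13·3983 + 12
17: 51791 = 17·3046 + 9
19: 51791 = 19·2725 + 16
23: 51791 = 23·2251 + 18
29: 51791 = 29·1785 + 26
31: 51791 = 31·1670 + 21
37: 51791 = 37·1399 + 28
41: 51791 = 41·1263 + 8
43: 51791 = 43·1204 + 19
47: 51791 = 47·1101 + 44
53: 51791 = 53·977 + 10
59: 51791 = 59·877 + 48
61: 51791 = 61·849 + 2
67: 51791 = 67·773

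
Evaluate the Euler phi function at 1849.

1806

Factor: 1849 = 43^2.
φ(1849) = 43^1·(43−1) = 1806.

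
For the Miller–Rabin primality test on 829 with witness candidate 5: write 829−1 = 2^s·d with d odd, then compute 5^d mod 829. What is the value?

1

829 − 1 = 828 = 2^2 · 207, so d = 207.
5^1 ≡ 5 (mod 829)
5^2 ≡ 5^2 = 25 ≡ 25 (mod 829)
5^4 ≡ 25^2 = 625 ≡ 625 (mod 829)
5^8 ≡ 625^2 = 390625 ≡ 166 (mod 829)
5^16 ≡ 166^2 = 27556 ≡ 199 (mod 829)
5^32 ≡ 199^2 = 39601 ≡ 638 (mod 829)
5^64 ≡ 638^2 = 407044 ≡ 5 (mod 829)
5^128 ≡ 5^2 = 25 ≡ 25 (mod 829)
207 = 128 + 64 + 8 + 4 + 2 + 1 in binary powers of 2.
So 5^207 ≡ 25 · 5 · 166 · 625 · 25 · 5 ≡ 1 (mod 829).
Since 5^d ≡ 1 (mod 829), base 5 does not prove 829 composite.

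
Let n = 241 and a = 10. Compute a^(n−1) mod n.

1

10^1 ≡ 10 (mod 241)
10^2 ≡ 10^2 = 100 ≡ 100 (mod 241)
10^4 ≡ 100^2 = 10000 ≡ 119 (mod 241)
10^8 ≡ 119^2 = 14161 ≡ 183 (mod 241)
10^16 ≡ 183^2 = 33489 ≡ 231 (mod 241)
10^32 ≡ 231^2 = 53361 ≡ 100 (mod 241)
10^64 ≡ 100^2 = 10000 ≡ 119 (mod 241)
10^128 ≡ 119^2 = 14161 ≡ 183 (mod 241)
240 = 128 + 64 + 32 + 16 in binary powers of 2.
So 10^240 ≡ 183 · 119 · 100 · 231 ≡ 1 (mod 241).
Since the result is 1, base 10 gives no evidence that 241 is composite.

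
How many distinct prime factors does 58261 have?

3

58261 = 7^2 · 1189
1189 = 29 · 41
58261 = 7^2 · 29 · 41, which has 3 distinct prime factors.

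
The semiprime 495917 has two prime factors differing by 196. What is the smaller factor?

Since p = q + 196, we have 495917 = q(q + 196), so q² + 196q − 495917 = 0.
Discriminant: 196² + 4·495917 = 38416 + 1983668 = 2022084; √2022084 = 1422.
q = (−196 + 1422)/2 = 613, and p = q + 196 = 809.
Check: 613 · 809 = 495917.

613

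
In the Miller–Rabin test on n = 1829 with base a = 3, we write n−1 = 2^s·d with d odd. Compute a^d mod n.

1195

1829 − 1 = 1828 = 2^2 · 457, so d = 457.
3^1 ≡ 3 (mod 1829)
3^2 ≡ 3^2 = 9 ≡ 9 (mod 1829)
3^4 ≡ 9^2 = 81 ≡ 81 (mod 1829)
3^8 ≡ 81^2 = 6561 ≡ 1074 (mod 1829)
3^16 ≡ 1074^2 = 1153476 ≡ 1206 (mod 1829)
3^32 ≡ 1206^2 = 1454436 ≡ 381 (mod 1829)
3^64 ≡ 381^2 = 145161 ≡ 670 (mod 1829)
3^128 ≡ 670^2 = 448900 ≡ 795 (mod 1829)
3^256 ≡ 795^2 = 632025 ≡ 1020 (mod 1829)
457 = 256 + 128 + 64 + 8 + 1 in binary powers of 2.
So 3^457 ≡ 1020 · 795 · 670 · 1074 · 3 ≡ 1195 (mod 1829).
Squaring chain: 1195 → 1405; never reaches −1, so base 3 is a Miller–Rabin witness that 1829 is composite.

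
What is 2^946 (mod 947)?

1

2^1 ≡ 2 (mod 947)
2^2 ≡ 2^2 = 4 ≡ 4 (mod 947)
2^4 ≡ 4^2 = 16 ≡ 16 (mod 947)
2^8 ≡ 16^2 = 256 ≡ 256 (mod 947)
2^16 ≡ 256^2 = 65536 ≡ 193 (mod 947)
2^32 ≡ 193^2 = 37249 ≡ 316 (mod 947)
2^64 ≡ 316^2 = 99856 ≡ 421 (mod 947)
2^128 ≡ 421^2 = 177241 ≡ 152 (mod 947)
2^256 ≡ 152^2 = 23104 ≡ 376 (mod 947)
2^512 ≡ 376^2 = 141376 ≡ 273 (mod 947)
946 = 512 + 256 + 128 + 32 + 16 + 2 in binary powers of 2.
So 2^946 ≡ 273 · 376 · 152 · 316 · 193 · 4 ≡ 1 (mod 947).
Since the result is 1, base 2 gives no evidence that 947 is composite.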